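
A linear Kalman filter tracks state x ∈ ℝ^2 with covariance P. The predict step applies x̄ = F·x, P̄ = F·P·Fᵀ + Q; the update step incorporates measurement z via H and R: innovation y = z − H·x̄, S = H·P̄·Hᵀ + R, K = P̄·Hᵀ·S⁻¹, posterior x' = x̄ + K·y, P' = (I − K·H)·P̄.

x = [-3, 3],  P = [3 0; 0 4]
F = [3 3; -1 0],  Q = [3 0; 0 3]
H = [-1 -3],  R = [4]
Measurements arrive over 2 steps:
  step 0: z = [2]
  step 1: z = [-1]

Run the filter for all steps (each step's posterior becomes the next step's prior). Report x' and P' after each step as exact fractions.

step 0: x̄ = F·x = [0, 3]
step 0: P̄ = F·P·Fᵀ + Q = [66 -9; -9 6]
step 0: y = z − H·x̄ = [11]
step 0: S = H·P̄·Hᵀ + R = [70]
step 0: K = P̄·Hᵀ·S⁻¹ = [-39/70; -9/70]
step 0: x' = x̄ + K·y = [-429/70, 111/70]
step 0: P' = (I − K·H)·P̄ = [3099/70 -981/70; -981/70 339/70]
step 1: x̄ = F·x = [-477/35, 429/70]
step 1: P̄ = F·P·Fᵀ + Q = [6747/35 -3177/35; -3177/35 3309/70]
step 1: y = z − H·x̄ = [263/70]
step 1: S = H·P̄·Hᵀ + R = [5431/70]
step 1: K = P̄·Hᵀ·S⁻¹ = [5568/5431; -3573/5431]
step 1: x' = x̄ + K·y = [-53097/5431, 19860/5431]
step 1: P' = (I − K·H)·P̄ = [604047/5431 -208773/5431; -208773/5431 74355/5431]

step 0: x' = [-429/70, 111/70], P' = [3099/70 -981/70; -981/70 339/70]
step 1: x' = [-53097/5431, 19860/5431], P' = [604047/5431 -208773/5431; -208773/5431 74355/5431]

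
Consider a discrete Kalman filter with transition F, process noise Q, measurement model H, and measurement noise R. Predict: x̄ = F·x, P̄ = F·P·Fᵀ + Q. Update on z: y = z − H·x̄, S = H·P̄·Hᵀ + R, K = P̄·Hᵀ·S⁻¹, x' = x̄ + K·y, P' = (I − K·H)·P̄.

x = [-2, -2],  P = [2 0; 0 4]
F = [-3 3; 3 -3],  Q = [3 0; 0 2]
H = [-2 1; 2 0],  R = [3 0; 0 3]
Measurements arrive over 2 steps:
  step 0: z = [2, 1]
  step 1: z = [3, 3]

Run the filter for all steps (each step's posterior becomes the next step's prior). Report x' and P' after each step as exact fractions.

step 0: x̄ = F·x = [0, 0]
step 0: P̄ = F·P·Fᵀ + Q = [57 -54; -54 56]
step 0: y = z − H·x̄ = [2, 1]
step 0: S = H·P̄·Hᵀ + R = [503 -336; -336 231]
step 0: K = P̄·Hᵀ·S⁻¹ = [-24/157 298/1099; 76/157 260/1099]
step 0: x' = x̄ + K·y = [-38/1099, 1324/1099]
step 0: P' = (I − K·H)·P̄ = [447/1099 390/1099; 390/1099 2376/1099]
step 1: x̄ = F·x = [4086/1099, -4086/1099]
step 1: P̄ = F·P·Fᵀ + Q = [21684/1099 -18387/1099; -18387/1099 20585/1099]
step 1: y = z − H·x̄ = [15555/1099, -4875/1099]
step 1: S = H·P̄·Hᵀ + R = [184166/1099 -123510/1099; -123510/1099 90033/1099]
step 1: K = P̄·Hᵀ·S⁻¹ = [-61755/402274 54527/201137; 188731/402274 47299/201137]
step 1: x' = x̄ + K·y = [137811/402274, 756009/402274]
step 1: P' = (I − K·H)·P̄ = [163581/402274 141897/402274; 141897/402274 849987/402274]

step 0: x' = [-38/1099, 1324/1099], P' = [447/1099 390/1099; 390/1099 2376/1099]
step 1: x' = [137811/402274, 756009/402274], P' = [163581/402274 141897/402274; 141897/402274 849987/402274]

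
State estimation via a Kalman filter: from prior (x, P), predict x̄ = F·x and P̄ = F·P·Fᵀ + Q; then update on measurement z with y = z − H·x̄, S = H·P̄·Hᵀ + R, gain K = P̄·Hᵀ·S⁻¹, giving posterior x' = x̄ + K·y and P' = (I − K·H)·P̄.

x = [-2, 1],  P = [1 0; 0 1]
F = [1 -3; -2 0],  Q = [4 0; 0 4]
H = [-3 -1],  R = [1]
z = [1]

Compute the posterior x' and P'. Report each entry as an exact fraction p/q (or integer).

x' = [-215/123, 512/123]
P' = [122/123 -326/123; -326/123 980/123]

x̄ = F·x = [-5, 4]
P̄ = F·P·Fᵀ + Q = [14 -2; -2 8]
y = z − H·x̄ = [-10]
S = H·P̄·Hᵀ + R = [123]
K = P̄·Hᵀ·S⁻¹ = [-40/123; -2/123]
x' = x̄ + K·y = [-215/123, 512/123]
P' = (I − K·H)·P̄ = [122/123 -326/123; -326/123 980/123]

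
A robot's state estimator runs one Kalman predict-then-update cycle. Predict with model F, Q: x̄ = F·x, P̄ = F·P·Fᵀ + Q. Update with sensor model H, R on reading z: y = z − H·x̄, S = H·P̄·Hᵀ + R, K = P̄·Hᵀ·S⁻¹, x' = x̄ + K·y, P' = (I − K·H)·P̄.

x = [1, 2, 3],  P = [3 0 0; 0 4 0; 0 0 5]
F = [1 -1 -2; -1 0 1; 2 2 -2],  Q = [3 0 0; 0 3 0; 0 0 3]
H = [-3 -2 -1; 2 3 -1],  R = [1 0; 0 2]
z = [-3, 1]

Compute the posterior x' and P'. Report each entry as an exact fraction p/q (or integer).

x' = [-2815/17748, 16237/17748, 27779/17748]
P' = [58649/17748 -57215/17748 -55765/17748; -57215/17748 57887/17748 53653/17748; -55765/17748 53653/17748 64847/17748]

x̄ = F·x = [-7, 2, 0]
P̄ = F·P·Fᵀ + Q = [30 -13 18; -13 11 -16; 18 -16 51]
y = z − H·x̄ = [-20, 9]
S = H·P̄·Hᵀ + R = [254 8; 8 140]
K = P̄·Hᵀ·S⁻¹ = [-1438/4437 709/17748; 1109/8874 2789/17748; -2429/8874 -7709/17748]
x' = x̄ + K·y = [-2815/17748, 16237/17748, 27779/17748]
P' = (I − K·H)·P̄ = [58649/17748 -57215/17748 -55765/17748; -57215/17748 57887/17748 53653/17748; -55765/17748 53653/17748 64847/17748]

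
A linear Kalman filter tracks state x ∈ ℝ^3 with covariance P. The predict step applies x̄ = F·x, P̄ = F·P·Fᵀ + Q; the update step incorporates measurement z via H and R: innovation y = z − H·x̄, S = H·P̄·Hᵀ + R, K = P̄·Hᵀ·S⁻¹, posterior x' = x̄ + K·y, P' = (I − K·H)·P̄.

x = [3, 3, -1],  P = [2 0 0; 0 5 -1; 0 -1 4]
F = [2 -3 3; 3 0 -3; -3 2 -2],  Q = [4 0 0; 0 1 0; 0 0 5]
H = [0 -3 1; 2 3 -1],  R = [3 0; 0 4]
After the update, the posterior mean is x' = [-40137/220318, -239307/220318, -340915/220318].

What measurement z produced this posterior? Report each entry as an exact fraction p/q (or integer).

x̄ = F·x = [-6, 12, -1]
P̄ = F·P·Fᵀ + Q = [111 -33 -78; -33 55 12; -78 12 67]
S = H·P̄·Hᵀ + R = [493 -448; -448 854]
K = P̄·Hᵀ·S⁻¹ = [7713/15737 108501/220318; -6549/15737 -25653/220318; -4093/15737 -78303/220318]
x' − x̄ = [1281771/220318, -2883123/220318, -120597/220318] = K·y
y = (KᵀK)⁻¹·Kᵀ·(x' − x̄) = [39, -27]
z = y + H·x̄ = [39, -27] + [-37, 25] = [2, -2]

z = [2, -2]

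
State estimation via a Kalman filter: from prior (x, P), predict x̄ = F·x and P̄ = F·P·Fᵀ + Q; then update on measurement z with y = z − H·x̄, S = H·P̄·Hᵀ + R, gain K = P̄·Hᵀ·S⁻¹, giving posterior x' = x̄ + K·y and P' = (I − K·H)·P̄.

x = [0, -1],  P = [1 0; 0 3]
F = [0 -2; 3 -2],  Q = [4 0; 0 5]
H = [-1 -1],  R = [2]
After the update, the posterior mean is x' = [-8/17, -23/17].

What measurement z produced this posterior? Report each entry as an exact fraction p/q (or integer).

z = [2]

x̄ = F·x = [2, 2]
P̄ = F·P·Fᵀ + Q = [16 12; 12 26]
S = H·P̄·Hᵀ + R = [68]
K = P̄·Hᵀ·S⁻¹ = [-7/17; -19/34]
x' − x̄ = [-42/17, -57/17] = K·y
y = (KᵀK)⁻¹·Kᵀ·(x' − x̄) = [6]
z = y + H·x̄ = [6] + [-4] = [2]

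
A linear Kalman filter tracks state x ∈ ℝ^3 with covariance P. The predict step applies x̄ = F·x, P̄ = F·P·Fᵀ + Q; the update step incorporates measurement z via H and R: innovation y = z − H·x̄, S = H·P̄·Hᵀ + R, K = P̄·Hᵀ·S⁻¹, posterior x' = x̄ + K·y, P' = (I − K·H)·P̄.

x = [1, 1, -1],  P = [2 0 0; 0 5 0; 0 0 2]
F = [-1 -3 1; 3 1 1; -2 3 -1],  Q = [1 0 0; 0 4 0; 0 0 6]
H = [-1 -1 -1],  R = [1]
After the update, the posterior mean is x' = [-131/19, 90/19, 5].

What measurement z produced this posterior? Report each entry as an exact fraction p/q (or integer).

x̄ = F·x = [-5, 3, 2]
P̄ = F·P·Fᵀ + Q = [50 -19 -43; -19 29 1; -43 1 61]
S = H·P̄·Hᵀ + R = [19]
K = P̄·Hᵀ·S⁻¹ = [12/19; -11/19; -1]
x' − x̄ = [-36/19, 33/19, 3] = K·y
y = (KᵀK)⁻¹·Kᵀ·(x' − x̄) = [-3]
z = y + H·x̄ = [-3] + [0] = [-3]

z = [-3]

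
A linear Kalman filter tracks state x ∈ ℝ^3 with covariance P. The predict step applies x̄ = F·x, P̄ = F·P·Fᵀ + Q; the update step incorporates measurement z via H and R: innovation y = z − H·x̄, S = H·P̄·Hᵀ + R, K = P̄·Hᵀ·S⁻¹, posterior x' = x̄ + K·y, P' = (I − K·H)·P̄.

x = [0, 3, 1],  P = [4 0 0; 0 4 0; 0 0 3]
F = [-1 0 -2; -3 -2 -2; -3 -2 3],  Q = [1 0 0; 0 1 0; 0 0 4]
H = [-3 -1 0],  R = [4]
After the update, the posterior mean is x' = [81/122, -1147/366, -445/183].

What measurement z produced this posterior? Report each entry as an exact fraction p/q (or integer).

x̄ = F·x = [-2, -8, -3]
P̄ = F·P·Fᵀ + Q = [17 24 -6; 24 65 34; -6 34 83]
S = H·P̄·Hᵀ + R = [366]
K = P̄·Hᵀ·S⁻¹ = [-25/122; -137/366; -8/183]
x' − x̄ = [325/122, 1781/366, 104/183] = K·y
y = (KᵀK)⁻¹·Kᵀ·(x' − x̄) = [-13]
z = y + H·x̄ = [-13] + [14] = [1]

z = [1]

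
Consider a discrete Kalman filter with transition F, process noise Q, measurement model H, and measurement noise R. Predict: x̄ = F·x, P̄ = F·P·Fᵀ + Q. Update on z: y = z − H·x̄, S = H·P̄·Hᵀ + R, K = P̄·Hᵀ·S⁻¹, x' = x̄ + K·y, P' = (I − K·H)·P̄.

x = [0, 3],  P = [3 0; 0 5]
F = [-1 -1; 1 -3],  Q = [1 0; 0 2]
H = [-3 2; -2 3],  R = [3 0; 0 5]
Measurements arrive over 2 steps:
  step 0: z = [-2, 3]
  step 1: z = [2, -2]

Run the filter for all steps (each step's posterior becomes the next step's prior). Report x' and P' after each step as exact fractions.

step 0: x' = [14373/9376, 3917/2344], P' = [14517/9376 3717/2344; 3717/2344 1137/586]
step 1: x' = [-7662993/3417725, -7751602/3417725], P' = [15464908/10253175 5246879/3417725; 5246879/3417725 6355206/3417725]

step 0: x̄ = F·x = [-3, -9]
step 0: P̄ = F·P·Fᵀ + Q = [9 12; 12 50]
step 0: y = z − H·x̄ = [7, 24]
step 0: S = H·P̄·Hᵀ + R = [140 198; 198 347]
step 0: K = P̄·Hᵀ·S⁻¹ = [-4605/9376 1557/4688; -685/2344 621/1172]
step 0: x' = x̄ + K·y = [14373/9376, 3917/2344]
step 0: P' = (I − K·H)·P̄ = [14517/9376 3717/2344; 3717/2344 1137/586]
step 1: x̄ = F·x = [-30041/9376, -32631/9376]
step 1: P̄ = F·P·Fᵀ + Q = [71821/9376 69795/9376; 69795/9376 107789/9376]
step 1: y = z − H·x̄ = [-6109/9376, 19059/9376]
step 1: S = H·P̄·Hᵀ + R = [268133/9376 170325/9376; 170325/9376 466725/9376]
step 1: K = P̄·Hᵀ·S⁻¹ = [-66282/136709 3258419/10253175; -40403/136709 1714372/3417725]
step 1: x' = x̄ + K·y = [-7662993/3417725, -7751602/3417725]
step 1: P' = (I − K·H)·P̄ = [15464908/10253175 5246879/3417725; 5246879/3417725 6355206/3417725]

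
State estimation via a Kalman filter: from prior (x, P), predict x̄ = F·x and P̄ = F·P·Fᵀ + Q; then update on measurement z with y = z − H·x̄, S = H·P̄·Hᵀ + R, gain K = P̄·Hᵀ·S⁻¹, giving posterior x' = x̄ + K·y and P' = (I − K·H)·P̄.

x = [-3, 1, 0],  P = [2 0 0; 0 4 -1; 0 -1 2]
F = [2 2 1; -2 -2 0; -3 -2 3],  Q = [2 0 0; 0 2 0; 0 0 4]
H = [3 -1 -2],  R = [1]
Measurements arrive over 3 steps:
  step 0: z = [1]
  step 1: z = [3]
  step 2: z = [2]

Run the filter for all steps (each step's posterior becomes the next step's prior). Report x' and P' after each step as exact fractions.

step 0: x' = [2/15, -116/219, -23/1095], P' = [68/15 -2/3 106/15; -2/3 574/219 -490/219; 106/15 -490/219 12956/1095]
step 1: x' = [701677/824471, -388932/824471, 14341/824471], P' = [15333030/824471 -3467284/824471 24640778/824471; -3467284/824471 2850634/824471 -6556056/824471; 24640778/824471 -6556056/824471 40271332/824471]
step 2: x' = [-698321427/1045915847, 91349572/1045915847, -2140804938/1045915847], P' = [45393240606/1045915847 -11179375968/1045915847 73499866890/1045915847; -11179375968/1045915847 5388121458/1045915847 -19357833732/1045915847; 73499866890/1045915847 -19357833732/1045915847 119867821566/1045915847]

step 0: x̄ = F·x = [-4, 4, 7]
step 0: P̄ = F·P·Fᵀ + Q = [24 -22 -26; -22 26 34; -26 34 68]
step 0: y = z − H·x̄ = [31]
step 0: S = H·P̄·Hᵀ + R = [1095]
step 0: K = P̄·Hᵀ·S⁻¹ = [2/15; -32/219; -248/1095]
step 0: x' = x̄ + K·y = [2/15, -116/219, -23/1095]
step 0: P' = (I − K·H)·P̄ = [68/15 -2/3 106/15; -2/3 574/219 -490/219; 106/15 -490/219 12956/1095]
step 1: x̄ = F·x = [-297/365, 868/1095, 653/1095]
step 1: P̄ = F·P·Fᵀ + Q = [20598/365 -12024/365 6106/365; -12024/365 27686/1095 2236/1095; 6106/365 2236/1095 58496/1095]
step 1: y = z − H·x̄ = [8132/1095]
step 1: S = H·P̄·Hᵀ + R = [824471/1095]
step 1: K = P̄·Hᵀ·S⁻¹ = [184818/824471; -140374/824471; -64274/824471]
step 1: x' = x̄ + K·y = [701677/824471, -388932/824471, 14341/824471]
step 1: P' = (I − K·H)·P̄ = [15333030/824471 -3467284/824471 24640778/824471; -3467284/824471 2850634/824471 -6556056/824471; 24640778/824471 -6556056/824471 40271332/824471]
step 2: x̄ = F·x = [639831/824471, -625490/824471, -1284144/824471]
step 2: P̄ = F·P·Fᵀ + Q = [159255546/824471 -81165828/824471 99784230/824471; -81165828/824471 46645326/824471 -39780456/824471; 99784230/824471 -39780456/824471 108670938/824471]
step 2: y = z − H·x̄ = [-3464329/824471]
step 2: S = H·P̄·Hᵀ + R = [1045915847/824471]
step 2: K = P̄·Hᵀ·S⁻¹ = [359364006/1045915847; -210581898/1045915847; 121791270/1045915847]
step 2: x' = x̄ + K·y = [-698321427/1045915847, 91349572/1045915847, -2140804938/1045915847]
step 2: P' = (I − K·H)·P̄ = [45393240606/1045915847 -11179375968/1045915847 73499866890/1045915847; -11179375968/1045915847 5388121458/1045915847 -19357833732/1045915847; 73499866890/1045915847 -19357833732/1045915847 119867821566/1045915847]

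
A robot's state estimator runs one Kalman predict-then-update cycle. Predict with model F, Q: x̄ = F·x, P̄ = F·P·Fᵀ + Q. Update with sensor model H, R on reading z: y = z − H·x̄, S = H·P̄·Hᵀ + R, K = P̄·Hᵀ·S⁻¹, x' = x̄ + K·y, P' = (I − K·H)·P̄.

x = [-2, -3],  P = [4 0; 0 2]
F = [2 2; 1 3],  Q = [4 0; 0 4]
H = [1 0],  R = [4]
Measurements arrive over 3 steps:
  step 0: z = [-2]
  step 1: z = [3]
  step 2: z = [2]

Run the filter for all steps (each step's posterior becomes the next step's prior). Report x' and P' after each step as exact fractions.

step 0: x' = [-3, -6], P' = [7/2 5/2; 5/2 27/2]
step 1: x' = [17/8, 21/8], P' = [23/6 9/2; 9/2 45/2]
step 2: x' = [493/224, 115/112], P' = [109/28 67/14; 67/14 165/7]

step 0: x̄ = F·x = [-10, -11]
step 0: P̄ = F·P·Fᵀ + Q = [28 20; 20 26]
step 0: y = z − H·x̄ = [8]
step 0: S = H·P̄·Hᵀ + R = [32]
step 0: K = P̄·Hᵀ·S⁻¹ = [7/8; 5/8]
step 0: x' = x̄ + K·y = [-3, -6]
step 0: P' = (I − K·H)·P̄ = [7/2 5/2; 5/2 27/2]
step 1: x̄ = F·x = [-18, -21]
step 1: P̄ = F·P·Fᵀ + Q = [92 108; 108 144]
step 1: y = z − H·x̄ = [21]
step 1: S = H·P̄·Hᵀ + R = [96]
step 1: K = P̄·Hᵀ·S⁻¹ = [23/24; 9/8]
step 1: x' = x̄ + K·y = [17/8, 21/8]
step 1: P' = (I − K·H)·P̄ = [23/6 9/2; 9/2 45/2]
step 2: x̄ = F·x = [19/2, 10]
step 2: P̄ = F·P·Fᵀ + Q = [436/3 536/3; 536/3 712/3]
step 2: y = z − H·x̄ = [-15/2]
step 2: S = H·P̄·Hᵀ + R = [448/3]
step 2: K = P̄·Hᵀ·S⁻¹ = [109/112; 67/56]
step 2: x' = x̄ + K·y = [493/224, 115/112]
step 2: P' = (I − K·H)·P̄ = [109/28 67/14; 67/14 165/7]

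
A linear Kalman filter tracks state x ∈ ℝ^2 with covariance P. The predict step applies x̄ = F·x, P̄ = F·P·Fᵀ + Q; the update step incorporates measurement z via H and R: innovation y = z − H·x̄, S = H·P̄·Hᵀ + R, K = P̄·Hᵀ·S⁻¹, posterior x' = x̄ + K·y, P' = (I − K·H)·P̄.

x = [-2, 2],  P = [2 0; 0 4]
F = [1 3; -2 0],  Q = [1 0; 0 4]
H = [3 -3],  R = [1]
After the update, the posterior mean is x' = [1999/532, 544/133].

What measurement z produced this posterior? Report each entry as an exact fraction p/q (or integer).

z = [-1]

x̄ = F·x = [4, 4]
P̄ = F·P·Fᵀ + Q = [39 -4; -4 12]
S = H·P̄·Hᵀ + R = [532]
K = P̄·Hᵀ·S⁻¹ = [129/532; -12/133]
x' − x̄ = [-129/532, 12/133] = K·y
y = (KᵀK)⁻¹·Kᵀ·(x' − x̄) = [-1]
z = y + H·x̄ = [-1] + [0] = [-1]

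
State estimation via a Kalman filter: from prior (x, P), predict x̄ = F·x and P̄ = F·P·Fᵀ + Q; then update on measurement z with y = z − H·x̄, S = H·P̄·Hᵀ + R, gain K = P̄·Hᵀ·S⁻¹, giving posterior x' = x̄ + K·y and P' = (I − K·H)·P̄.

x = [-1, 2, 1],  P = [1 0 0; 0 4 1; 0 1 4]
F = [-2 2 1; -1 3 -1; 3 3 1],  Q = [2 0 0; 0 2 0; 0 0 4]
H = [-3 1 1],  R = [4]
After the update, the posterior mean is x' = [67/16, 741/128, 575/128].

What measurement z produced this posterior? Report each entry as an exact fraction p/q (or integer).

x̄ = F·x = [7, 6, 4]
P̄ = F·P·Fᵀ + Q = [30 23 27; 23 37 29; 27 29 59]
S = H·P̄·Hᵀ + R = [128]
K = P̄·Hᵀ·S⁻¹ = [-5/16; -3/128; 7/128]
x' − x̄ = [-45/16, -27/128, 63/128] = K·y
y = (KᵀK)⁻¹·Kᵀ·(x' − x̄) = [9]
z = y + H·x̄ = [9] + [-11] = [-2]

z = [-2]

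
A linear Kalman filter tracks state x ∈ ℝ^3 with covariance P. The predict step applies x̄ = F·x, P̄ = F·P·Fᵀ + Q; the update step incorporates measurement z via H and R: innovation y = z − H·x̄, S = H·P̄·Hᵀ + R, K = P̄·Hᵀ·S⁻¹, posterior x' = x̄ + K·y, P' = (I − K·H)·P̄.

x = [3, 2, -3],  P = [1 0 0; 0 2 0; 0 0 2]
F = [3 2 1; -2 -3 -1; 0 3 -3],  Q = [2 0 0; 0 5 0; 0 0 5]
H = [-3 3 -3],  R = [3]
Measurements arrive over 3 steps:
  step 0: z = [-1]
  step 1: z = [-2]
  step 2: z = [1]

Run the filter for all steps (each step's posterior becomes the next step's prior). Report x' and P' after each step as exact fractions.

step 0: x̄ = F·x = [10, -9, 15]
step 0: P̄ = F·P·Fᵀ + Q = [21 -20 6; -20 29 -12; 6 -12 41]
step 0: y = z − H·x̄ = [101]
step 0: S = H·P̄·Hᵀ + R = [1506]
step 0: K = P̄·Hᵀ·S⁻¹ = [-47/502; 61/502; -59/502]
step 0: x' = x̄ + K·y = [273/502, 1643/502, 1571/502]
step 0: P' = (I − K·H)·P̄ = [3915/502 -1439/502 -5307/502; -1439/502 3395/502 4773/502; -5307/502 4773/502 10139/502]
step 1: x̄ = F·x = [2838/251, -3523/251, 108/251]
step 1: P̄ = F·P·Fᵀ + Q = [14970/251 -16311/251 5223/251; -16311/251 24503/251 2646/251; 5223/251 2646/251 19201/251]
step 1: y = z − H·x̄ = [18905/251]
step 1: S = H·P̄·Hᵀ + R = [868803/251]
step 1: K = P̄·Hᵀ·S⁻¹ = [-2808/22277; 2936/22277; -21778/289601]
step 1: x' = x̄ + K·y = [40386/22277, -91541/22277, -1515682/289601]
step 1: P' = (I − K·H)·P̄ = [103494/22277 -166665/22277 -267351/22277; -166665/22277 835337/22277 999066/22277; -267351/22277 999066/22277 16485199/289601]
step 2: x̄ = F·x = [-2320694/289601, 4035745/289601, 976947/289601]
step 2: P̄ = F·P·Fᵀ + Q = [77709037/289601 -109109107/289601 -11482623/289601; -109109107/289601 159074477/289601 21794808/289601; -11482623/289601 21794808/289601 13767781/289601]
step 2: y = z − H·x̄ = [-15848875/289601]
step 2: S = H·P̄·Hᵀ + R = [3620800626/289601]
step 2: K = P̄·Hᵀ·S⁻¹ = [-175335521/1206933542; 123194388/603466771; 9754825/603466771]
step 2: x' = x̄ + K·y = [-76148473/1206933542, 1667623895/603466771, 1501901062/603466771]
step 2: P' = (I − K·H)·P̄ = [5393657131/1206933542 -3600346253/603466771 -6209507058/603466771; -3600346253/603466771 17040747703/603466771 20517899568/603466771; -6209507058/603466771 20517899568/603466771 26717651801/603466771]

step 0: x' = [273/502, 1643/502, 1571/502], P' = [3915/502 -1439/502 -5307/502; -1439/502 3395/502 4773/502; -5307/502 4773/502 10139/502]
step 1: x' = [40386/22277, -91541/22277, -1515682/289601], P' = [103494/22277 -166665/22277 -267351/22277; -166665/22277 835337/22277 999066/22277; -267351/22277 999066/22277 16485199/289601]
step 2: x' = [-76148473/1206933542, 1667623895/603466771, 1501901062/603466771], P' = [5393657131/1206933542 -3600346253/603466771 -6209507058/603466771; -3600346253/603466771 17040747703/603466771 20517899568/603466771; -6209507058/603466771 20517899568/603466771 26717651801/603466771]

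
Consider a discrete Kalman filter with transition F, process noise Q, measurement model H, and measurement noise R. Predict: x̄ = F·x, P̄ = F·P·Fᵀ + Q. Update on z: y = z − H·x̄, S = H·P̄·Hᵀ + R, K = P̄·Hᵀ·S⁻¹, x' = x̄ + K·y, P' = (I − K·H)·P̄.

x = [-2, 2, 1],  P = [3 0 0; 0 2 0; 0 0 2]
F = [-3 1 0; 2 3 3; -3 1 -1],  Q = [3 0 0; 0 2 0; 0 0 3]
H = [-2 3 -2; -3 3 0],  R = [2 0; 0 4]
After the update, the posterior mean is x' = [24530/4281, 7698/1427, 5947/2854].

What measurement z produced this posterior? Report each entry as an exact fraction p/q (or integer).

z = [1, -2]

x̄ = F·x = [8, 5, 7]
P̄ = F·P·Fᵀ + Q = [32 -12 29; -12 50 -18; 29 -18 34]
S = H·P̄·Hᵀ + R = [1308 1104; 1104 958]
K = P̄·Hᵀ·S⁻¹ = [-1409/8562 74/1427; -347/2854 477/1427; -699/1427 1191/2854]
x' − x̄ = [-9718/4281, 563/1427, -14031/2854] = K·y
y = (KᵀK)⁻¹·Kᵀ·(x' − x̄) = [16, 7]
z = y + H·x̄ = [16, 7] + [-15, -9] = [1, -2]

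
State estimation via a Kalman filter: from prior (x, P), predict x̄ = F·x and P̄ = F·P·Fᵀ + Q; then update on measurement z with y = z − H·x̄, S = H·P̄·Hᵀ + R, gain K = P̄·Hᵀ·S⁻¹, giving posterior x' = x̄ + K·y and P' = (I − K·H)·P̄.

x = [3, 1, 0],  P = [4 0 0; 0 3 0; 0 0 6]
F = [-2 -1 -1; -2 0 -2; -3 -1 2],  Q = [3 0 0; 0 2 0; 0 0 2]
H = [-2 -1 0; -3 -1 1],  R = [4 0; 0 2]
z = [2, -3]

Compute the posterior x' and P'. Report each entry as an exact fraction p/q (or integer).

x' = [-10831/8065, 2528/8065, -10904/1613]
P' = [14173/8065 -16674/8065 5307/1613; -16674/8065 38752/8065 -2786/1613; 5307/1613 -2786/1613 16135/1613]

x̄ = F·x = [-7, -6, -10]
P̄ = F·P·Fᵀ + Q = [28 28 15; 28 42 0; 15 0 65]
y = z − H·x̄ = [-18, -20]
S = H·P̄·Hᵀ + R = [270 320; 320 439]
K = P̄·Hᵀ·S⁻¹ = [-2918/8065 69/1613; -1351/8065 -266/1613; -1957/1613 1500/1613]
x' = x̄ + K·y = [-10831/8065, 2528/8065, -10904/1613]
P' = (I − K·H)·P̄ = [14173/8065 -16674/8065 5307/1613; -16674/8065 38752/8065 -2786/1613; 5307/1613 -2786/1613 16135/1613]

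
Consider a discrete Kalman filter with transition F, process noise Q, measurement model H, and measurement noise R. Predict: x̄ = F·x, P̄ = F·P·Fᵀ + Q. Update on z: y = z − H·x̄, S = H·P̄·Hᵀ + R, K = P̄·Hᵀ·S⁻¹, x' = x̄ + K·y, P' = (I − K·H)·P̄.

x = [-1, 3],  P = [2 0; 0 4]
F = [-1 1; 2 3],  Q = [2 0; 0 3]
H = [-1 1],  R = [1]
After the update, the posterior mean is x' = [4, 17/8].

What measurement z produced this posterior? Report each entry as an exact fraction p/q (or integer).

x̄ = F·x = [4, 7]
P̄ = F·P·Fᵀ + Q = [8 8; 8 47]
S = H·P̄·Hᵀ + R = [40]
K = P̄·Hᵀ·S⁻¹ = [0; 39/40]
x' − x̄ = [0, -39/8] = K·y
y = (KᵀK)⁻¹·Kᵀ·(x' − x̄) = [-5]
z = y + H·x̄ = [-5] + [3] = [-2]

z = [-2]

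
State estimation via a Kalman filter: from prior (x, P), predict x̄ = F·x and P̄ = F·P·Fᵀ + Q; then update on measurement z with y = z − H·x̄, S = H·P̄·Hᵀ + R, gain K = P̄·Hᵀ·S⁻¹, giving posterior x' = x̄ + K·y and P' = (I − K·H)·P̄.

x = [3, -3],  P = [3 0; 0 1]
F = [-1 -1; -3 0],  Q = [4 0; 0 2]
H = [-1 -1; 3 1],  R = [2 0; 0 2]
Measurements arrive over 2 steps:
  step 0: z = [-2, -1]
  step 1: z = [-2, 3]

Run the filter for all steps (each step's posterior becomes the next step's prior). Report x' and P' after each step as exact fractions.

step 0: x' = [-1/257, 15/514], P' = [159/257 -293/257; -293/257 784/257]
step 1: x' = [2869/4343, 17553/17372], P' = [5619/8686 -5027/4343; -5027/4343 25605/8686]

step 0: x̄ = F·x = [0, -9]
step 0: P̄ = F·P·Fᵀ + Q = [8 9; 9 29]
step 0: y = z − H·x̄ = [-11, 8]
step 0: S = H·P̄·Hᵀ + R = [57 -89; -89 157]
step 0: K = P̄·Hᵀ·S⁻¹ = [67/257 92/257; -491/514 -95/514]
step 0: x' = x̄ + K·y = [-1/257, 15/514]
step 0: P' = (I − K·H)·P̄ = [159/257 -293/257; -293/257 784/257]
step 1: x̄ = F·x = [-13/514, 3/257]
step 1: P̄ = F·P·Fᵀ + Q = [1385/257 -402/257; -402/257 1945/257]
step 1: y = z − H·x̄ = [-1035/514, 1575/514]
step 1: S = H·P̄·Hᵀ + R = [3040/257 -4492/257; -4492/257 12512/257]
step 1: K = P̄·Hᵀ·S⁻¹ = [4435/17372 6803/17372; -15551/17372 -4557/17372]
step 1: x' = x̄ + K·y = [2869/4343, 17553/17372]
step 1: P' = (I − K·H)·P̄ = [5619/8686 -5027/4343; -5027/4343 25605/8686]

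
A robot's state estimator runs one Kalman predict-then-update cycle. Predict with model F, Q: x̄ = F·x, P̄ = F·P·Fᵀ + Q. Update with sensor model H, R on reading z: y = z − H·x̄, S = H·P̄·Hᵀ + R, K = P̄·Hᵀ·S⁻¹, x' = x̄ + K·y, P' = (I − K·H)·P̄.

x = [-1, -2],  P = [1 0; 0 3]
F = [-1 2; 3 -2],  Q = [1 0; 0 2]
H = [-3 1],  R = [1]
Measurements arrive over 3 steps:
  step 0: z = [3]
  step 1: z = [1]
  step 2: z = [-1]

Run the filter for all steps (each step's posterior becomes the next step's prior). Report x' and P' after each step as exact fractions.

step 0: x' = [-107/80, -59/60], P' = [37/80 23/20; 23/20 56/15]
step 1: x' = [-8888/9431, -34605/18862], P' = [2829/9431 11873/18862; 11873/18862 19529/9431]
step 2: x' = [-45043/894968, -467787/447484], P' = [266169/894968 279753/447484; 279753/447484 461763/223742]

step 0: x̄ = F·x = [-3, 1]
step 0: P̄ = F·P·Fᵀ + Q = [14 -15; -15 23]
step 0: y = z − H·x̄ = [-7]
step 0: S = H·P̄·Hᵀ + R = [240]
step 0: K = P̄·Hᵀ·S⁻¹ = [-19/80; 17/60]
step 0: x' = x̄ + K·y = [-107/80, -59/60]
step 0: P' = (I − K·H)·P̄ = [37/80 23/20; 23/20 56/15]
step 1: x̄ = F·x = [-151/240, -491/240]
step 1: P̄ = F·P·Fᵀ + Q = [2831/240 -1709/240; -1709/240 1751/240]
step 1: y = z − H·x̄ = [139/120]
step 1: S = H·P̄·Hᵀ + R = [9431/60]
step 1: K = P̄·Hᵀ·S⁻¹ = [-5101/18862; 3439/18862]
step 1: x' = x̄ + K·y = [-8888/9431, -34605/18862]
step 1: P' = (I − K·H)·P̄ = [2829/9431 11873/18862; 11873/18862 19529/9431]
step 2: x̄ = F·x = [-25717/9431, 7941/9431]
step 2: P̄ = F·P·Fᵀ + Q = [66630/9431 -39111/9431; -39111/9431 51201/9431]
step 2: y = z − H·x̄ = [-94523/9431]
step 2: S = H·P̄·Hᵀ + R = [894968/9431]
step 2: K = P̄·Hᵀ·S⁻¹ = [-239001/894968; 84267/447484]
step 2: x' = x̄ + K·y = [-45043/894968, -467787/447484]
step 2: P' = (I − K·H)·P̄ = [266169/894968 279753/447484; 279753/447484 461763/223742]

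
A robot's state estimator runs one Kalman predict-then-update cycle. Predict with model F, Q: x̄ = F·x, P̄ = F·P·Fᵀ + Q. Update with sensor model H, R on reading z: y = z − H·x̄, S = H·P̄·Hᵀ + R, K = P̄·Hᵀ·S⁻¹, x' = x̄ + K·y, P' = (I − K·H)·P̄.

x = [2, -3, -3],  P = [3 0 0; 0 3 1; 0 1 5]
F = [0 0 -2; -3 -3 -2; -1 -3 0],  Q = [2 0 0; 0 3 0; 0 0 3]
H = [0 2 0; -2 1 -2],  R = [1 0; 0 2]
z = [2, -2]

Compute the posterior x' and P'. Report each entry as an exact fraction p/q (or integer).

x̄ = F·x = [6, 9, 7]
P̄ = F·P·Fᵀ + Q = [22 26 6; 26 89 42; 6 42 33]
y = z − H·x̄ = [-16, 15]
S = H·P̄·Hᵀ + R = [357 -94; -94 87]
K = P̄·Hᵀ·S⁻¹ = [24/313 -82/313; 11068/22223 -47/22223; 3924/22223 -4956/22223]
x' = x̄ + K·y = [264/313, 22214/22223, 18437/22223]
P' = (I − K·H)·P̄ = [3178/313 12/313 -3090/313; 12/313 5534/22223 1962/22223; -3090/313 1962/22223 225327/22223]

x' = [264/313, 22214/22223, 18437/22223]
P' = [3178/313 12/313 -3090/313; 12/313 5534/22223 1962/22223; -3090/313 1962/22223 225327/22223]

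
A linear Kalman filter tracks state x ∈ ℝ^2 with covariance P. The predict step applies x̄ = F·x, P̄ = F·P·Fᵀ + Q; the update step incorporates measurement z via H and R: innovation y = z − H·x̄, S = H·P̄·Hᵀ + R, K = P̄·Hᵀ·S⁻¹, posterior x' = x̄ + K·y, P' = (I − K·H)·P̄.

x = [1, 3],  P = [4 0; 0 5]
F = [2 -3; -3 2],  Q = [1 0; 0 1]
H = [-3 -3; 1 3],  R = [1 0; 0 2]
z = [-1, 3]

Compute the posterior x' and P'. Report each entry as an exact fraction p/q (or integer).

x̄ = F·x = [-7, 3]
P̄ = F·P·Fᵀ + Q = [62 -54; -54 57]
y = z − H·x̄ = [-13, 1]
S = H·P̄·Hᵀ + R = [100 -51; -51 253]
K = P̄·Hᵀ·S⁻¹ = [-11172/22699 -11224/22699; 3690/22699 11241/22699]
x' = x̄ + K·y = [-24881/22699, 31368/22699]
P' = (I − K·H)·P̄ = [16810/22699 -13086/22699; -13086/22699 11856/22699]

x' = [-24881/22699, 31368/22699]
P' = [16810/22699 -13086/22699; -13086/22699 11856/22699]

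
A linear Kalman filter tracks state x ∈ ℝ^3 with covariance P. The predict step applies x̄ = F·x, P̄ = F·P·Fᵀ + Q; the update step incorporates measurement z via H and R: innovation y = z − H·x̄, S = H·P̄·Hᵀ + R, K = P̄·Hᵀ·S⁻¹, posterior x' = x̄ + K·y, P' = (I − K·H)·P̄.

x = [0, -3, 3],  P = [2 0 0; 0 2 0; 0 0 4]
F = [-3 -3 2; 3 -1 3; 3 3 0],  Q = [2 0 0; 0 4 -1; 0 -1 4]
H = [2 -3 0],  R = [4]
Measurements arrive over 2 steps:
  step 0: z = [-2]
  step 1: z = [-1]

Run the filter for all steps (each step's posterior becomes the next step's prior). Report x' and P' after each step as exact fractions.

step 0: x̄ = F·x = [15, 12, -9]
step 0: P̄ = F·P·Fᵀ + Q = [54 12 -36; 12 60 11; -36 11 40]
step 0: y = z − H·x̄ = [4]
step 0: S = H·P̄·Hᵀ + R = [616]
step 0: K = P̄·Hᵀ·S⁻¹ = [9/77; -39/154; -15/88]
step 0: x' = x̄ + K·y = [1191/77, 846/77, -213/22]
step 0: P' = (I − K·H)·P̄ = [3510/77 2328/77 -261/11; 2328/77 1578/77 -343/22; -261/11 -343/22 1945/88]
step 1: x̄ = F·x = [-1086/11, 981/154, 873/11]
step 1: P̄ = F·P·Fᵀ + Q = [37425/22 -6815/44 -15123/11; -6815/44 73135/616 3857/22; -15123/11 3857/22 12572/11]
step 1: y = z − H·x̄ = [33197/154]
step 1: S = H·P̄·Hᵀ + R = [5997199/616]
step 1: K = P̄·Hᵀ·S⁻¹ = [2382030/5997199; -410225/5997199; -2017764/5997199]
step 1: x' = x̄ + K·y = [-78604959/5997199, -50227189/5997199, 41000355/5997199]
step 1: P' = (I − K·H)·P̄ = [990905700/5997199 657427760/5997199 -442502412/5997199; 657427760/5997199 438832140/5997199 -292311256/5997199; -442502412/5997199 -292311256/5997199 244883842/5997199]

step 0: x' = [1191/77, 846/77, -213/22], P' = [3510/77 2328/77 -261/11; 2328/77 1578/77 -343/22; -261/11 -343/22 1945/88]
step 1: x' = [-78604959/5997199, -50227189/5997199, 41000355/5997199], P' = [990905700/5997199 657427760/5997199 -442502412/5997199; 657427760/5997199 438832140/5997199 -292311256/5997199; -442502412/5997199 -292311256/5997199 244883842/5997199]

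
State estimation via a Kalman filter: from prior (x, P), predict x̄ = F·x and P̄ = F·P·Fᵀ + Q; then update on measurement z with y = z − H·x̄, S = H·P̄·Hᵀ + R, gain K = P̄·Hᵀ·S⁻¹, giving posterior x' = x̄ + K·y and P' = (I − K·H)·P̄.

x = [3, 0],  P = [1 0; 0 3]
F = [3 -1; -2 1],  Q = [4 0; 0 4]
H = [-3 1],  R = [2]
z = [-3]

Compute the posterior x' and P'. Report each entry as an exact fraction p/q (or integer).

x' = [189/211, -126/211]
P' = [127/211 267/211; 267/211 877/211]

x̄ = F·x = [9, -6]
P̄ = F·P·Fᵀ + Q = [16 -9; -9 11]
y = z − H·x̄ = [30]
S = H·P̄·Hᵀ + R = [211]
K = P̄·Hᵀ·S⁻¹ = [-57/211; 38/211]
x' = x̄ + K·y = [189/211, -126/211]
P' = (I − K·H)·P̄ = [127/211 267/211; 267/211 877/211]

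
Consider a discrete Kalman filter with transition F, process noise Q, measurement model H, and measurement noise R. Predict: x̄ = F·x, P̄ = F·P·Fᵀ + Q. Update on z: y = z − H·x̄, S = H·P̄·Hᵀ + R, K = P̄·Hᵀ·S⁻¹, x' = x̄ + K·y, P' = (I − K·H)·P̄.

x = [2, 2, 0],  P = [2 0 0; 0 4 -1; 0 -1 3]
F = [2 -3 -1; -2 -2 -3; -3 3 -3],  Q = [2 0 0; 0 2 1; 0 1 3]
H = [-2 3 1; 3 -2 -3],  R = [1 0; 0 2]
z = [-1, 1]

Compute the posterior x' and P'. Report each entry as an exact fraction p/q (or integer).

x̄ = F·x = [-2, -8, 0]
P̄ = F·P·Fᵀ + Q = [43 14 -45; 14 41 19; -45 19 102]
y = z − H·x̄ = [19, -9]
S = H·P̄·Hᵀ + R = [770 -1242; -1242 2341]
K = P̄·Hᵀ·S⁻¹ = [84763/260006 35591/130003; 73200/130003 33449/130003; -12009/260006 -29786/130003]
x' = x̄ + K·y = [449847/260006, 49735/130003, 307977/260006]
P' = (I − K·H)·P̄ = [1925213/260006 440878/130003 1289921/260006; 440878/130003 229876/130003 265328/130003; 1289921/260006 265328/130003 975865/260006]

x' = [449847/260006, 49735/130003, 307977/260006]
P' = [1925213/260006 440878/130003 1289921/260006; 440878/130003 229876/130003 265328/130003; 1289921/260006 265328/130003 975865/260006]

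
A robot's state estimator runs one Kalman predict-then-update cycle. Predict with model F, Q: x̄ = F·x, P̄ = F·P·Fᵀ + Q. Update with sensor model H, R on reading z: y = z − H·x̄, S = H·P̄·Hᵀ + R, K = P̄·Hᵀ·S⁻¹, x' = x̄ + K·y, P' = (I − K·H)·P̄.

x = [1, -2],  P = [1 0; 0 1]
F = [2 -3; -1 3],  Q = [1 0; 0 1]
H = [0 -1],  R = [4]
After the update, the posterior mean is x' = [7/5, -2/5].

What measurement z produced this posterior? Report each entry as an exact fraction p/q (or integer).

x̄ = F·x = [8, -7]
P̄ = F·P·Fᵀ + Q = [14 -11; -11 11]
S = H·P̄·Hᵀ + R = [15]
K = P̄·Hᵀ·S⁻¹ = [11/15; -11/15]
x' − x̄ = [-33/5, 33/5] = K·y
y = (KᵀK)⁻¹·Kᵀ·(x' − x̄) = [-9]
z = y + H·x̄ = [-9] + [7] = [-2]

z = [-2]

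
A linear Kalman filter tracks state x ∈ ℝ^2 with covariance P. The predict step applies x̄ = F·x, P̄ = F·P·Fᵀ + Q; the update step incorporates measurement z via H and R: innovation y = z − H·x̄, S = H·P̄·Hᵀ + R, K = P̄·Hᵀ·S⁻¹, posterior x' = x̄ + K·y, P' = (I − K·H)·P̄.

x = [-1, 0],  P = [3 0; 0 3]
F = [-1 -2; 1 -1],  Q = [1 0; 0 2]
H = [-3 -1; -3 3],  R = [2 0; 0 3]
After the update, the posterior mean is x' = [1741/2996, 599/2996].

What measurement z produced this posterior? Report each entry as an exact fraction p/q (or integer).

x̄ = F·x = [1, -1]
P̄ = F·P·Fᵀ + Q = [16 3; 3 8]
S = H·P̄·Hᵀ + R = [172 102; 102 165]
K = P̄·Hᵀ·S⁻¹ = [-1479/5992 -251/2996; -1445/5992 719/2996]
x' − x̄ = [-1255/2996, 3595/2996] = K·y
y = (KᵀK)⁻¹·Kᵀ·(x' − x̄) = [0, 5]
z = y + H·x̄ = [0, 5] + [-2, -6] = [-2, -1]

z = [-2, -1]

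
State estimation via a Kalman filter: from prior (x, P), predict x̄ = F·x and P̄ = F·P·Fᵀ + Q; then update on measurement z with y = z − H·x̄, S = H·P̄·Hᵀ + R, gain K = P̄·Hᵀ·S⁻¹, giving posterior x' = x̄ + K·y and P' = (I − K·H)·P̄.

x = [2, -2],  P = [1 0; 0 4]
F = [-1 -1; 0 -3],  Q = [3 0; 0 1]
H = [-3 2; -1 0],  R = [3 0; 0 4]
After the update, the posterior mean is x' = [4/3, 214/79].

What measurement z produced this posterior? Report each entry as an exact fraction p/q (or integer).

x̄ = F·x = [0, 6]
P̄ = F·P·Fᵀ + Q = [8 12; 12 37]
S = H·P̄·Hᵀ + R = [79 0; 0 12]
K = P̄·Hᵀ·S⁻¹ = [0 -2/3; 38/79 -1]
x' − x̄ = [4/3, -260/79] = K·y
y = (KᵀK)⁻¹·Kᵀ·(x' − x̄) = [-11, -2]
z = y + H·x̄ = [-11, -2] + [12, 0] = [1, -2]

z = [1, -2]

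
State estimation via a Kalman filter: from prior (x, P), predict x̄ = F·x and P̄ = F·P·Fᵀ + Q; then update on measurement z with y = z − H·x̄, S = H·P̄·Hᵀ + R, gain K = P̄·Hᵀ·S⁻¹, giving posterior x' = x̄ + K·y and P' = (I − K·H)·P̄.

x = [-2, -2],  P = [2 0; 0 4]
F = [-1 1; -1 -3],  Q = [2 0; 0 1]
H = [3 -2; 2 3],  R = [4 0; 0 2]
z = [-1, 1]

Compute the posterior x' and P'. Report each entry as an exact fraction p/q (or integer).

x' = [-37/9396, 979/2349]
P' = [587/2349 -164/2349; -164/2349 470/2349]

x̄ = F·x = [0, 8]
P̄ = F·P·Fᵀ + Q = [8 -10; -10 39]
y = z − H·x̄ = [15, -23]
S = H·P̄·Hᵀ + R = [352 -236; -236 265]
K = P̄·Hᵀ·S⁻¹ = [2089/9396 341/2349; -358/2349 541/2349]
x' = x̄ + K·y = [-37/9396, 979/2349]
P' = (I − K·H)·P̄ = [587/2349 -164/2349; -164/2349 470/2349]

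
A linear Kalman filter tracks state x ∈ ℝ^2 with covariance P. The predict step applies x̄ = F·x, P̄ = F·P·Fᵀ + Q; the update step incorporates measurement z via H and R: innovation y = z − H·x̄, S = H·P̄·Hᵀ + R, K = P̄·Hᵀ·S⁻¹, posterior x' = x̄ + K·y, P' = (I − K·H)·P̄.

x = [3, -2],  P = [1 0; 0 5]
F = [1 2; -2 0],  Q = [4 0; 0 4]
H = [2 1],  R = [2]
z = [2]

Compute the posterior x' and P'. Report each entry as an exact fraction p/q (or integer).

x̄ = F·x = [-1, -6]
P̄ = F·P·Fᵀ + Q = [25 -2; -2 8]
y = z − H·x̄ = [10]
S = H·P̄·Hᵀ + R = [102]
K = P̄·Hᵀ·S⁻¹ = [8/17; 2/51]
x' = x̄ + K·y = [63/17, -286/51]
P' = (I − K·H)·P̄ = [41/17 -66/17; -66/17 400/51]

x' = [63/17, -286/51]
P' = [41/17 -66/17; -66/17 400/51]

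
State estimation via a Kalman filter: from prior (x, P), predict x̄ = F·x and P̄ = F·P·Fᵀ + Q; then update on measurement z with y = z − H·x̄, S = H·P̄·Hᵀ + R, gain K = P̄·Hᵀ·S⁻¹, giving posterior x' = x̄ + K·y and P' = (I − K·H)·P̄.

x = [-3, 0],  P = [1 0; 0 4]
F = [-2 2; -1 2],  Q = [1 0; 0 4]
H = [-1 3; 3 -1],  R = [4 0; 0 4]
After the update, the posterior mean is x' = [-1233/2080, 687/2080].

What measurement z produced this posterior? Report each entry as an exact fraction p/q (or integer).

z = [2, -3]

x̄ = F·x = [6, 3]
P̄ = F·P·Fᵀ + Q = [21 18; 18 21]
S = H·P̄·Hᵀ + R = [106 54; 54 106]
K = P̄·Hᵀ·S⁻¹ = [267/2080 747/2080; 747/2080 267/2080]
x' − x̄ = [-13713/2080, -5553/2080] = K·y
y = (KᵀK)⁻¹·Kᵀ·(x' − x̄) = [-1, -18]
z = y + H·x̄ = [-1, -18] + [3, 15] = [2, -3]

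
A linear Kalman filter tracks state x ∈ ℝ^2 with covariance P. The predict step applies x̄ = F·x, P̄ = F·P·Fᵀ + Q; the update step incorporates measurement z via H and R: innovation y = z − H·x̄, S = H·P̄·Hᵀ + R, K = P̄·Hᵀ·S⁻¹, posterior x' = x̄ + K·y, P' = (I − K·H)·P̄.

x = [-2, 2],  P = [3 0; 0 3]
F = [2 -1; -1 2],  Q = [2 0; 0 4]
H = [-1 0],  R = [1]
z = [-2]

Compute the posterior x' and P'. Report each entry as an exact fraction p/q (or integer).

x̄ = F·x = [-6, 6]
P̄ = F·P·Fᵀ + Q = [17 -12; -12 19]
y = z − H·x̄ = [-8]
S = H·P̄·Hᵀ + R = [18]
K = P̄·Hᵀ·S⁻¹ = [-17/18; 2/3]
x' = x̄ + K·y = [14/9, 2/3]
P' = (I − K·H)·P̄ = [17/18 -2/3; -2/3 11]

x' = [14/9, 2/3]
P' = [17/18 -2/3; -2/3 11]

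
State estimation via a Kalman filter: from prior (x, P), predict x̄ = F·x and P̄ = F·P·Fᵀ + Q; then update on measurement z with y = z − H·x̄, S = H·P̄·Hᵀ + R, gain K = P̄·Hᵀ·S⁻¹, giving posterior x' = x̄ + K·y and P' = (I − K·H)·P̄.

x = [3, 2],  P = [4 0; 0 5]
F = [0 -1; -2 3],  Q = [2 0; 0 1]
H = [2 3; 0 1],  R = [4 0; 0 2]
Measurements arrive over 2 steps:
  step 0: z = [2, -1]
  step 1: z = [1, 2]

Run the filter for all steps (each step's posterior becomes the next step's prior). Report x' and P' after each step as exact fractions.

step 0: x' = [-179/952, 197/476], P' = [2327/952 -657/476; -657/476 271/238]
step 1: x' = [-244709/245408, 147565/122704], P' = [211977/122704 -59937/61352; -59937/61352 27945/30676]

step 0: x̄ = F·x = [-2, 0]
step 0: P̄ = F·P·Fᵀ + Q = [7 -15; -15 62]
step 0: y = z − H·x̄ = [6, -1]
step 0: S = H·P̄·Hᵀ + R = [410 156; 156 64]
step 0: K = P̄·Hᵀ·S⁻¹ = [89/476 -657/952; 39/238 271/476]
step 0: x' = x̄ + K·y = [-179/952, 197/476]
step 0: P' = (I − K·H)·P̄ = [2327/952 -657/476; -657/476 271/238]
step 1: x̄ = F·x = [-197/476, 55/34]
step 1: P̄ = F·P·Fᵀ + Q = [747/238 -105/17; -105/17 639/17]
step 1: y = z − H·x̄ = [-360/119, 13/34]
step 1: S = H·P̄·Hᵀ + R = [33407/119 1707/17; 1707/17 673/17]
step 1: K = P̄·Hᵀ·S⁻¹ = [16083/122704 -59937/122704; 11949/61352 27945/61352]
step 1: x' = x̄ + K·y = [-244709/245408, 147565/122704]
step 1: P' = (I − K·H)·P̄ = [211977/122704 -59937/61352; -59937/61352 27945/30676]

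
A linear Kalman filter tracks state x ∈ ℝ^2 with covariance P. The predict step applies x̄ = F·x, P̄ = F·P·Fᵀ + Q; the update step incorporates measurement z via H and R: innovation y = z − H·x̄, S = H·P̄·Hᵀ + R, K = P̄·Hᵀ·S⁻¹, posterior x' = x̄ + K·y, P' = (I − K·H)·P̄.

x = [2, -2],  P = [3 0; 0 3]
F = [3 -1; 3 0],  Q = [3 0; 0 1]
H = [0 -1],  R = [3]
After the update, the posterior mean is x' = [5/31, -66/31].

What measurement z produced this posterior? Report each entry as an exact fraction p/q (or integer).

z = [3]

x̄ = F·x = [8, 6]
P̄ = F·P·Fᵀ + Q = [33 27; 27 28]
S = H·P̄·Hᵀ + R = [31]
K = P̄·Hᵀ·S⁻¹ = [-27/31; -28/31]
x' − x̄ = [-243/31, -252/31] = K·y
y = (KᵀK)⁻¹·Kᵀ·(x' − x̄) = [9]
z = y + H·x̄ = [9] + [-6] = [3]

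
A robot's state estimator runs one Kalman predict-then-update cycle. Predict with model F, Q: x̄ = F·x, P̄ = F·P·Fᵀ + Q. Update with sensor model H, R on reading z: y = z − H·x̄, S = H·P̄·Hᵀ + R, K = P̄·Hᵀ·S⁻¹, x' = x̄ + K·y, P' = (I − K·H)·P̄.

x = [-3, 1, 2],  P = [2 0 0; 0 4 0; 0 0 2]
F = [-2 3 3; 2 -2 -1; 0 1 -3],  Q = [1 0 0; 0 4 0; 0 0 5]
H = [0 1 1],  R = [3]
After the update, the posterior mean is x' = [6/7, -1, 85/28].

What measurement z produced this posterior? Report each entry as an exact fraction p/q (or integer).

z = [3]

x̄ = F·x = [15, -10, -5]
P̄ = F·P·Fᵀ + Q = [63 -38 -6; -38 30 -2; -6 -2 27]
S = H·P̄·Hᵀ + R = [56]
K = P̄·Hᵀ·S⁻¹ = [-11/14; 1/2; 25/56]
x' − x̄ = [-99/7, 9, 225/28] = K·y
y = (KᵀK)⁻¹·Kᵀ·(x' − x̄) = [18]
z = y + H·x̄ = [18] + [-15] = [3]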